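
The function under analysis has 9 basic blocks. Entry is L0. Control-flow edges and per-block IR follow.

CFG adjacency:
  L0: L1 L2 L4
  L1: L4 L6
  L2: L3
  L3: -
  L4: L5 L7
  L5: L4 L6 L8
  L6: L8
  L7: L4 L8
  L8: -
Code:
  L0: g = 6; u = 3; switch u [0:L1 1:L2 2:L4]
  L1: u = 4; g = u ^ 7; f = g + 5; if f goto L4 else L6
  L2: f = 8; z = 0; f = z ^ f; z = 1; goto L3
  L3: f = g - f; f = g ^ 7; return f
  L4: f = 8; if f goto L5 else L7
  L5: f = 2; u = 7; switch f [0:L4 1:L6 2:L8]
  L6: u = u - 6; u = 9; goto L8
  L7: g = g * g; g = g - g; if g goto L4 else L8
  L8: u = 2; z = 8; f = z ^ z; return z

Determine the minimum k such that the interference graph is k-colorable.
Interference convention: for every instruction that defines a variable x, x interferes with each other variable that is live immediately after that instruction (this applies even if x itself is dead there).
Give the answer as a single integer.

Answer: 3

Derivation:
def/use:
  L0: def={g,u} ue=∅
  L1: def={f,g,u} ue=∅
  L2: def={f,z} ue=∅
  L3: def={f} ue={f,g}
  L4: def={f} ue=∅
  L5: def={f,u} ue=∅
  L6: def={u} ue={u}
  L7: def={g} ue={g}
  L8: def={f,u,z} ue=∅

Live sets:
  L0 li=∅ lo={g}
  L1 li=∅ lo={g,u}
  L2 li={g} lo={f,g}
  L3 li={f,g} lo=∅
  L4 li={g} lo={g}
  L5 li={g} lo={g,u}
  L6 li={u} lo=∅
  L7 li={g} lo={g}
  L8 li=∅ lo=∅

Conflict graph:
  f↔{g,u,z}
  g↔{f,u,z}
  u↔{f,g}
  z↔{f,g}

Colouring:
  clique {f,g,u} ⇒ need ≥ 3
  3-colouring: R0={f}  R1={g}  R2={u,z}
  χ = 3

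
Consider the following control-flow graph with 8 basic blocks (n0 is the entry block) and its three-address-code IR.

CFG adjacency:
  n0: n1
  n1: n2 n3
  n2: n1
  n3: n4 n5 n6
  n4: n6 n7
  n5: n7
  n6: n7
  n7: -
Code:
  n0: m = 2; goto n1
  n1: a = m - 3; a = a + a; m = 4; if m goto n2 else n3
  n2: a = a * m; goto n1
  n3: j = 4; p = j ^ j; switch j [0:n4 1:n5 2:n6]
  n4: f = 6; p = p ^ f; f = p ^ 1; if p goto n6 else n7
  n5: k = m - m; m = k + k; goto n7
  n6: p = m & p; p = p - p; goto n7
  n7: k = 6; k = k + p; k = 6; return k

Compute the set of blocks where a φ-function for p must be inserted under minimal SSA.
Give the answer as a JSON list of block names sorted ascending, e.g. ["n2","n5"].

idom tree: n1←n0 n2←n1 n3←n1 n4←n3 n5←n3 n6←n3 n7←n3
Join-block Dom:
  n1: preds {n0,n2}: {n0} ∩ {n0,n1,n2} = {n0}; idom=n0
  n6: preds {n3,n4}: {n0,n1,n3} ∩ {n0,n1,n3,n4} = {n0,n1,n3}; idom=n3
  n7: preds {n4,n5,n6}: {n0,n1,n3,n4} ∩ {n0,n1,n3,n5} ∩ {n0,n1,n3,n6} = {n0,n1,n3}; idom=n3

DF derivation:
  join n1 pred n0: · stop@n0
  join n1 pred n2: n2→n1 stop@n0
  join n6 pred n3: · stop@n3
  join n6 pred n4: n4 stop@n3
  join n7 pred n4: n4 stop@n3
  join n7 pred n5: n5 stop@n3
  join n7 pred n6: n6 stop@n3
  n0: DF=∅
  n1: DF={n1}
  n2: DF={n1}
  n3: DF=∅
  n4: DF={n6,n7}
  n5: DF={n7}
  n6: DF={n7}
  n7: DF=∅

φ for p: defs {n3,n4,n6}
  DF⁺ = {n6,n7}

Answer: ["n6", "n7"]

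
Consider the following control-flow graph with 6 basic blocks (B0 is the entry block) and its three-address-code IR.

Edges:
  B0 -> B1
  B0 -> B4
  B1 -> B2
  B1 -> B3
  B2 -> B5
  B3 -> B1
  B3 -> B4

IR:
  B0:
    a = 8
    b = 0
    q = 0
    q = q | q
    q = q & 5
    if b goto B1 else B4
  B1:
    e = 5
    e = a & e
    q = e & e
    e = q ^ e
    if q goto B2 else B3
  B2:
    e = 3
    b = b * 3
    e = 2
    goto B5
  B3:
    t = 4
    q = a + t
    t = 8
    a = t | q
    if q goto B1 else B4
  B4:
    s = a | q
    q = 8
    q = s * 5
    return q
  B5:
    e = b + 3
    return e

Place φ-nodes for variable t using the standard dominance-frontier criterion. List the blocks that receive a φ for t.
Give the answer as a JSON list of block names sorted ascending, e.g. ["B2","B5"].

idom tree: B1←B0 B2←B1 B3←B1 B4←B0 B5←B2
Join-block Dom:
  B1: preds {B0,B3}: {B0} ∩ {B0,B1,B3} = {B0}; idom=B0
  B4: preds {B0,B3}: {B0} ∩ {B0,B1,B3} = {B0}; idom=B0

DF derivation:
  B1←B0: walk · to B0
  B1←B3: walk B3→B1 to B0
  B4←B0: walk · to B0
  B4←B3: walk B3→B1 to B0
  B0: DF=∅
  B1: DF={B1,B4}
  B2: DF=∅
  B3: DF={B1,B4}
  B4: DF=∅
  B5: DF=∅

φ for t: defs {B3}
  DF⁺ = {B1,B4}

Answer: ["B1", "B4"]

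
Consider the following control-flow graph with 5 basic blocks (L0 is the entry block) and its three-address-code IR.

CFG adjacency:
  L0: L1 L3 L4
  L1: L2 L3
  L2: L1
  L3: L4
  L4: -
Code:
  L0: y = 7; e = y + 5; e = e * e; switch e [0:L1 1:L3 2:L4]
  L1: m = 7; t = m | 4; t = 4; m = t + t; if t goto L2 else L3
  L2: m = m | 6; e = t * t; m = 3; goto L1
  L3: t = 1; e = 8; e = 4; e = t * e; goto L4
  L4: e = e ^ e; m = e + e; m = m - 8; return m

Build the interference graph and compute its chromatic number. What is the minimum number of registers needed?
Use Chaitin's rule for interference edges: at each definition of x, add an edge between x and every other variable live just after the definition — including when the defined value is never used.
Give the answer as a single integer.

Block summaries:
  L0: def={e,y} ue=∅
  L1: def={m,t} ue=∅
  L2: def={e,m} ue={m,t}
  L3: def={e,t} ue=∅
  L4: def={e,m} ue={e}

Liveness:
  L0: in=∅ out={e}
  L1: in=∅ out={m,t}
  L2: in={m,t} out=∅
  L3: in=∅ out={e}
  L4: in={e} out=∅

Interference:
  e↔{t}
  m↔{t}
  t↔{e,m}
  y↔∅

Colouring:
  clique {e,t} ⇒ need ≥ 2
  assign e→c1 m→c1 t→c0 y→c0 — no edge inside a register ⇒ χ ≤ 2
  χ = 2

Answer: 2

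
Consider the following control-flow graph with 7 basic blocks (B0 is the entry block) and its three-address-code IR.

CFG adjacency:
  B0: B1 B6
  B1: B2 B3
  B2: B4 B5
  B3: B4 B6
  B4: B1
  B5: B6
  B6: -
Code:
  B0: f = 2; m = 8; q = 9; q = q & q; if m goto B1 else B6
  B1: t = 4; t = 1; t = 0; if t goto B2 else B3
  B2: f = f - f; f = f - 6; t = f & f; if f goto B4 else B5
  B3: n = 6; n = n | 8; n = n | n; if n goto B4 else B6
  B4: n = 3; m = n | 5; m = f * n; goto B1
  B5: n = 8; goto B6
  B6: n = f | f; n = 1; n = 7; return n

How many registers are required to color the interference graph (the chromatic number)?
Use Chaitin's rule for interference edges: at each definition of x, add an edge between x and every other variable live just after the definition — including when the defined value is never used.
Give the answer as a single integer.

Answer: 3

Analysis:
Block summaries:
  B0 def {f,m,q} use ∅
  B1 def {t} use ∅
  B2 def {f,t} use {f}
  B3 def {n} use ∅
  B4 def {m,n} use {f}
  B5 def {n} use ∅
  B6 def {n} use {f}

Liveness:
  live B0: ∅→{f}
  live B1: {f}→{f}
  live B2: {f}→{f}
  live B3: {f}→{f}
  live B4: {f}→{f}
  live B5: {f}→{f}
  live B6: {f}→∅

Interfere edges:
  f: {m,n,q,t}
  m: {f,n,q}
  n: {f,m}
  q: {f,m}
  t: {f}

Registers:
  clique {f,m,n} ⇒ need ≥ 3
  assign f→R0 m→R1 n→R2 q→R2 t→R1 — no edge inside a register ⇒ χ ≤ 3
  χ = 3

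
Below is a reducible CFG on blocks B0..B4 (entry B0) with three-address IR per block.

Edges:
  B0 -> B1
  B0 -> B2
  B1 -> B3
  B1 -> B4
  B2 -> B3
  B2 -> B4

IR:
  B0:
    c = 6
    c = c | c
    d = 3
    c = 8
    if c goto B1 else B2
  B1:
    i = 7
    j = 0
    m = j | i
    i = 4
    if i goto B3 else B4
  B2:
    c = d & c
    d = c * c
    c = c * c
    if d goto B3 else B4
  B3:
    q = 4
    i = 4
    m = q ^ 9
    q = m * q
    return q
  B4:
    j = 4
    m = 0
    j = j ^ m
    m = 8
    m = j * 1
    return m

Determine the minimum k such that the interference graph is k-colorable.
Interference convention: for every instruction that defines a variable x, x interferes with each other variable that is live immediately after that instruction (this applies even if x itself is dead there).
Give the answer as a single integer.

Per-block:
  B0: {c,d} / ∅
  B1: {i,j,m} / ∅
  B2: {c,d} / {c,d}
  B3: {i,m,q} / ∅
  B4: {j,m} / ∅

Live sets:
  B0: in=∅ out={c,d}
  B1: in=∅ out=∅
  B2: in={c,d} out=∅
  B3: in=∅ out=∅
  B4: in=∅ out=∅

Interference:
  c — {d}
  d — {c}
  i — {j,q}
  j — {i,m}
  m — {j,q}
  q — {i,m}

Chromatic number:
  clique {c,d} ⇒ need ≥ 2
  assign c→R0 d→R1 i→R0 j→R1 m→R0 q→R1 — no edge inside a register ⇒ χ ≤ 2
  χ = 2

Answer: 2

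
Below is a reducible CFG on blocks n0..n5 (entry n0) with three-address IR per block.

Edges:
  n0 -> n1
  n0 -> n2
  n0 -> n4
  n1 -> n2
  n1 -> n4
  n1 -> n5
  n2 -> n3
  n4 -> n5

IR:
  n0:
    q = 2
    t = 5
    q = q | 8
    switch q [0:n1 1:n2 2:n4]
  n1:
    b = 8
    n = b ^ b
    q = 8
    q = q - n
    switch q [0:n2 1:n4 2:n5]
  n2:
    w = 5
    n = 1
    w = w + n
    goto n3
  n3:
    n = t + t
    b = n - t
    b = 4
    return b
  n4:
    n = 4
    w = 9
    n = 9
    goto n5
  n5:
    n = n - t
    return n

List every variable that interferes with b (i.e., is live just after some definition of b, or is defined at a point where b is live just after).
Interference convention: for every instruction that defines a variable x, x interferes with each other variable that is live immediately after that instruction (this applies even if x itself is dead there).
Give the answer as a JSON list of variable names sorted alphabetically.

Answer: ["t"]

Analysis:
Per-block:
  n0 def {q,t} use ∅
  n1 def {b,n,q} use ∅
  n2 def {n,w} use ∅
  n3 def {b,n} use {t}
  n4 def {n,w} use ∅
  n5 def {n} use {n,t}

Live sets:
  n0: in=∅ out={t}
  n1: in={t} out={n,t}
  n2: in={t} out={t}
  n3: in={t} out=∅
  n4: in={t} out={n,t}
  n5: in={n,t} out=∅

Interfere edges:
  b↔{t}
  n↔{q,t,w}
  q↔{n,t}
  t↔{b,n,q,w}
  w↔{n,t}

N(b) = ["t"]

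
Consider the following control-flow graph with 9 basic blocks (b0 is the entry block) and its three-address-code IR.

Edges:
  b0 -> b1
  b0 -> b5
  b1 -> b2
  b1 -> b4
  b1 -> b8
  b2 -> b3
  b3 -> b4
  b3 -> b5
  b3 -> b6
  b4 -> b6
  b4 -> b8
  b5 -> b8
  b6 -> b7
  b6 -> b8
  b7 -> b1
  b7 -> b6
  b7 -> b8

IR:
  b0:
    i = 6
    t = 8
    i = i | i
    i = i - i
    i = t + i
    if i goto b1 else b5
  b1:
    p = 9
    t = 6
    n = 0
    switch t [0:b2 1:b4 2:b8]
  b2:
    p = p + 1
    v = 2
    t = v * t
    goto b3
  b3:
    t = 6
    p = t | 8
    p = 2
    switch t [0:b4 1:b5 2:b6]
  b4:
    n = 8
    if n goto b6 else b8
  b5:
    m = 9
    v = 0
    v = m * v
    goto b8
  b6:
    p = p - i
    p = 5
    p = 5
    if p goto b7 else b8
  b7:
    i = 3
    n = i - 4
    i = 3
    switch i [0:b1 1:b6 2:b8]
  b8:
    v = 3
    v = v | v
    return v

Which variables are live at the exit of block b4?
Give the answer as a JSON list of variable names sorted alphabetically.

def/use:
  b0: {i,t} / ∅
  b1: {n,p,t} / ∅
  b2: {p,t,v} / {p,t}
  b3: {p,t} / ∅
  b4: {n} / ∅
  b5: {m,v} / ∅
  b6: {p} / {i,p}
  b7: {i,n} / ∅
  b8: {v} / ∅

Liveness:
  b0 li=∅ lo={i}
  b1 li={i} lo={i,p,t}
  b2 li={i,p,t} lo={i}
  b3 li={i} lo={i,p}
  b4 li={i,p} lo={i,p}
  b5 li=∅ lo=∅
  b6 li={i,p} lo={p}
  b7 li={p} lo={i,p}
  b8 li=∅ lo=∅

live-out(b4) = ["i", "p"]

Answer: ["i", "p"]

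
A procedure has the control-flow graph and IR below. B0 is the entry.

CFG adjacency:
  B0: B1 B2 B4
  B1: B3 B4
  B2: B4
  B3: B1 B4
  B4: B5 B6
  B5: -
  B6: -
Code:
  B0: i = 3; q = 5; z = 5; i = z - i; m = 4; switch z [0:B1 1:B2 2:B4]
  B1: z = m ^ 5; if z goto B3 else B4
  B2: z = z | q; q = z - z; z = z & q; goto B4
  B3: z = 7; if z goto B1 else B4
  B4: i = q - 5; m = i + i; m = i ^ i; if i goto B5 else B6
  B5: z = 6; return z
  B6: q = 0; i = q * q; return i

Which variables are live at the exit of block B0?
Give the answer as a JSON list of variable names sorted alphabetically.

Answer: ["m", "q", "z"]

Derivation:
Per-block:
  B0: def={i,m,q,z} ue=∅
  B1: def={z} ue={m}
  B2: def={q,z} ue={q,z}
  B3: def={z} ue=∅
  B4: def={i,m} ue={q}
  B5: def={z} ue=∅
  B6: def={i,q} ue=∅

Live sets:
  B0 li=∅ lo={m,q,z}
  B1 li={m,q} lo={m,q}
  B2 li={q,z} lo={q}
  B3 li={m,q} lo={m,q}
  B4 li={q} lo=∅
  B5 li=∅ lo=∅
  B6 li=∅ lo=∅

live-out(B0) = ["m", "q", "z"]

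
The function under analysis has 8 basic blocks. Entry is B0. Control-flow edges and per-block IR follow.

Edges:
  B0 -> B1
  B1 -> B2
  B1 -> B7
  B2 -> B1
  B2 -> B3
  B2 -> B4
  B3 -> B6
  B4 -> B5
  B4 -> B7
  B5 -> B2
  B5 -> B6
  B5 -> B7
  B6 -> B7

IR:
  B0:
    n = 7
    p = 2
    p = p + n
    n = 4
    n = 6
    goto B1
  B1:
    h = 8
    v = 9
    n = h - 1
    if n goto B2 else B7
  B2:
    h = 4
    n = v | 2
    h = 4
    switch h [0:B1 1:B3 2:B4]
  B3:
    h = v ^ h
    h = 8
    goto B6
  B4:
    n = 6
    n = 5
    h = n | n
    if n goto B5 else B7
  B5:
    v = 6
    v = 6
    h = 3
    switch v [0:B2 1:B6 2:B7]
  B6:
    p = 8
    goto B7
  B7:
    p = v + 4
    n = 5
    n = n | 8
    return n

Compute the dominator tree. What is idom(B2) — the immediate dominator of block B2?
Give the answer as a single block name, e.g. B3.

idom tree: B1←B0 B2←B1 B3←B2 B4←B2 B5←B4 B6←B2 B7←B1
Dom∩ at merges:
  B1: preds {B0,B2}: {B0} ∩ {B0,B1,B2} = {B0}; idom=B0
  B2: preds {B1,B5}: {B0,B1} ∩ {B0,B1,B2,B4,B5} = {B0,B1}; idom=B1
  B6: preds {B3,B5}: {B0,B1,B2,B3} ∩ {B0,B1,B2,B4,B5} = {B0,B1,B2}; idom=B2
  B7: preds {B1,B4,B5,B6}: {B0,B1} ∩ {B0,B1,B2,B4} ∩ {B0,B1,B2,B4,B5} ∩ {B0,B1,B2,B6} = {B0,B1}; idom=B1

idom(B2) = B1

Answer: B1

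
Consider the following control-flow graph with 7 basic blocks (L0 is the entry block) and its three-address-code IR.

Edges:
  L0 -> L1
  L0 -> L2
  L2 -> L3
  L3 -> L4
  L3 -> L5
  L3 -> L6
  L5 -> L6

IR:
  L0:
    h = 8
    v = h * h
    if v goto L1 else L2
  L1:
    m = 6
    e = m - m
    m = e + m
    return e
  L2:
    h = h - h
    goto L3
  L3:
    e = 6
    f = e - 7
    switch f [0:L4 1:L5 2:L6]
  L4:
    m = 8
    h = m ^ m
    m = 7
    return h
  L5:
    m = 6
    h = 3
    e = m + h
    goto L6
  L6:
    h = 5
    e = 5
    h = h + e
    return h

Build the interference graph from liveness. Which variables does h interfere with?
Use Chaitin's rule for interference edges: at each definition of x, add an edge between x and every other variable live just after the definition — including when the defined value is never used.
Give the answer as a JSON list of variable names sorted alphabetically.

Answer: ["e", "m", "v"]

Working:
def/use:
  L0: {h,v} / ∅
  L1: {e,m} / ∅
  L2: {h} / {h}
  L3: {e,f} / ∅
  L4: {h,m} / ∅
  L5: {e,h,m} / ∅
  L6: {e,h} / ∅

Backward fixpoint:
  L0 li=∅ lo={h}
  L1 li=∅ lo=∅
  L2 li={h} lo=∅
  L3 li=∅ lo=∅
  L4 li=∅ lo=∅
  L5 li=∅ lo=∅
  L6 li=∅ lo=∅

Interference:
  e: {h,m}
  f: ∅
  h: {e,m,v}
  m: {e,h}
  v: {h}

N(h) = ["e", "m", "v"]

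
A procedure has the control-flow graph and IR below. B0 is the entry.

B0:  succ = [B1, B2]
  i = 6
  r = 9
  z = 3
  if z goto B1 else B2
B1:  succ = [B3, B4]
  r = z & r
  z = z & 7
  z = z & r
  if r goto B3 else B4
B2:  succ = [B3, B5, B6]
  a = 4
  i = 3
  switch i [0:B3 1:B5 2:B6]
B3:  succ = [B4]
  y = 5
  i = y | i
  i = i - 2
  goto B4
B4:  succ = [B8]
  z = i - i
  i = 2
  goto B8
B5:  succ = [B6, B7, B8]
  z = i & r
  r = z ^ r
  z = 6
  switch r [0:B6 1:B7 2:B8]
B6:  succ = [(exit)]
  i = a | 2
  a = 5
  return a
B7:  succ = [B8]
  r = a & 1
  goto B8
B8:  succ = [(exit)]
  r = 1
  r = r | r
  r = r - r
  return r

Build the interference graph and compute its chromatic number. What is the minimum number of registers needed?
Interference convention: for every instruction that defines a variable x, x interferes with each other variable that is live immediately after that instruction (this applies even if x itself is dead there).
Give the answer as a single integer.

def/use:
  B0: {i,r,z} / ∅
  B1: {r,z} / {r,z}
  B2: {a,i} / ∅
  B3: {i,y} / {i}
  B4: {i,z} / {i}
  B5: {r,z} / {i,r}
  B6: {a,i} / {a}
  B7: {r} / {a}
  B8: {r} / ∅

Backward fixpoint:
  live B0: ∅→{i,r,z}
  live B1: {i,r,z}→{i}
  live B2: {r}→{a,i,r}
  live B3: {i}→{i}
  live B4: {i}→∅
  live B5: {a,i,r}→{a}
  live B6: {a}→∅
  live B7: {a}→∅
  live B8: ∅→∅

Interference:
  a: {i,r,z}
  i: {a,r,y,z}
  r: {a,i,z}
  y: {i}
  z: {a,i,r}

Registers:
  clique {a,i,r,z} ⇒ need ≥ 4
  assign a→c1 i→c0 r→c2 y→c1 z→c3 — no edge inside a register ⇒ χ ≤ 4
  χ = 4

Answer: 4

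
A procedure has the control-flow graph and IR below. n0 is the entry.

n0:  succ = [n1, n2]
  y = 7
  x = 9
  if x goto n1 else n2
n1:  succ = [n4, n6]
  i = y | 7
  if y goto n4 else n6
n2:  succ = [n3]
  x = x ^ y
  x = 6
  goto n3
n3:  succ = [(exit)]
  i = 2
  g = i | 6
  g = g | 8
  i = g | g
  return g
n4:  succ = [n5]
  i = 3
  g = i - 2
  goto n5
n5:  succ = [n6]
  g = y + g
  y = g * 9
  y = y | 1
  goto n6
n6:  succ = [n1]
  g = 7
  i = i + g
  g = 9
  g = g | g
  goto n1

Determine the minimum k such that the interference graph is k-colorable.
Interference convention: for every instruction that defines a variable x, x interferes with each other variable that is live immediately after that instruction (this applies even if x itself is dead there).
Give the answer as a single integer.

Per-block:
  n0 def {x,y} use ∅
  n1 def {i} use {y}
  n2 def {x} use {x,y}
  n3 def {g,i} use ∅
  n4 def {g,i} use ∅
  n5 def {g,y} use {g,y}
  n6 def {g,i} use {i}

Backward fixpoint:
  live n0: ∅→{x,y}
  live n1: {y}→{i,y}
  live n2: {x,y}→∅
  live n3: ∅→∅
  live n4: {y}→{g,i,y}
  live n5: {g,i,y}→{i,y}
  live n6: {i,y}→{y}

Interfere edges:
  g — {i,y}
  i — {g,y}
  x — {y}
  y — {g,i,x}

Registers:
  {g,i,y} pairwise interfere (3-clique) ⇒ χ ≥ 3
  assign g→c1 i→c2 x→c1 y→c0 — no edge inside a register ⇒ χ ≤ 3
  χ = 3

Answer: 3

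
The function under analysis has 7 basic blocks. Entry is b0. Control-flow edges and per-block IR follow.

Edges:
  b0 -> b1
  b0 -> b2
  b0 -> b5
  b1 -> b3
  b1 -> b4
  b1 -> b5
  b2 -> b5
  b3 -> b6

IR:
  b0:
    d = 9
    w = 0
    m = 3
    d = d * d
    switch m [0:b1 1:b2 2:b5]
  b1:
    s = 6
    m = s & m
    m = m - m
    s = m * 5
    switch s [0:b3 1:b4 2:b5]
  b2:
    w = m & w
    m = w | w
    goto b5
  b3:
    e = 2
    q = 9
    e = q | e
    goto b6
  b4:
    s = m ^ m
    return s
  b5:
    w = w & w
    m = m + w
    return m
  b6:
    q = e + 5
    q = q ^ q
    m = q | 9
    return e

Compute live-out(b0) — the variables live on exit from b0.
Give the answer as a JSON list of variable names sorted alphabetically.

Per-block:
  b0 def {d,m,w} use ∅
  b1 def {m,s} use {m}
  b2 def {m,w} use {m,w}
  b3 def {e,q} use ∅
  b4 def {s} use {m}
  b5 def {m,w} use {m,w}
  b6 def {m,q} use {e}

Liveness:
  b0 li=∅ lo={m,w}
  b1 li={m,w} lo={m,w}
  b2 li={m,w} lo={m,w}
  b3 li=∅ lo={e}
  b4 li={m} lo=∅
  b5 li={m,w} lo=∅
  b6 li={e} lo=∅

live-out(b0) = ["m", "w"]

Answer: ["m", "w"]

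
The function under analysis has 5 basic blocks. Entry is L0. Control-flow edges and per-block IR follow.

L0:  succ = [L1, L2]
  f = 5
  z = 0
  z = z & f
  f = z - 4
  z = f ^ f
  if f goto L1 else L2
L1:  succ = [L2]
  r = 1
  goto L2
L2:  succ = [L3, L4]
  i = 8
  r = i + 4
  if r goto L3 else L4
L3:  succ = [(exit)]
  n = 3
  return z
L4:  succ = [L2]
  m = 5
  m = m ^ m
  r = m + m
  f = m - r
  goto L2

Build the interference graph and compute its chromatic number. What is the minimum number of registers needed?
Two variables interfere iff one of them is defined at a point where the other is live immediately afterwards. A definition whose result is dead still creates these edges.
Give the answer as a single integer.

Answer: 3

Analysis:
def/use:
  L0 def {f,z} use ∅
  L1 def {r} use ∅
  L2 def {i,r} use ∅
  L3 def {n} use {z}
  L4 def {f,m,r} use ∅

Backward fixpoint:
  L0 li=∅ lo={z}
  L1 li={z} lo={z}
  L2 li={z} lo={z}
  L3 li={z} lo=∅
  L4 li={z} lo={z}

Interference:
  f: {z}
  i: {z}
  m: {r,z}
  n: {z}
  r: {m,z}
  z: {f,i,m,n,r}

Colouring:
  clique {m,r,z} ⇒ need ≥ 3
  3-colouring: R0={z}  R1={f,i,m,n}  R2={r}
  χ = 3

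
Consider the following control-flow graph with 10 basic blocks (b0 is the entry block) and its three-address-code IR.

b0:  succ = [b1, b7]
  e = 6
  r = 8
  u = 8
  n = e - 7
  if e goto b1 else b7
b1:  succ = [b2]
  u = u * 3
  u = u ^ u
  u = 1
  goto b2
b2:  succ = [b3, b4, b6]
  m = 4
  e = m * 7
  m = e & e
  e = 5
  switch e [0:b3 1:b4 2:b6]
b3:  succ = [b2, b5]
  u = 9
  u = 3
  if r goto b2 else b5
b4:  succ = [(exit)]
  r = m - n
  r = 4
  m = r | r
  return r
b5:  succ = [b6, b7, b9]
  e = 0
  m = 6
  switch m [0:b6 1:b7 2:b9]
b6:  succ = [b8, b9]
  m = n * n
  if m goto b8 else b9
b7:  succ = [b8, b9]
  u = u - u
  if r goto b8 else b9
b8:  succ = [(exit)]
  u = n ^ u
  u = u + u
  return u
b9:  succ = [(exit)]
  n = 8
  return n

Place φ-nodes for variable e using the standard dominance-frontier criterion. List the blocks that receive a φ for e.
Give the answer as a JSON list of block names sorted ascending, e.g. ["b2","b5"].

Answer: ["b2", "b6", "b7", "b8", "b9"]

Working:
idom tree: b1←b0 b2←b1 b3←b2 b4←b2 b5←b3 b6←b2 b7←b0 b8←b0 b9←b0
Dom at joins:
  b2: preds {b1,b3}: {b0,b1} ∩ {b0,b1,b2,b3} = {b0,b1}; idom=b1
  b6: preds {b2,b5}: {b0,b1,b2} ∩ {b0,b1,b2,b3,b5} = {b0,b1,b2}; idom=b2
  b7: preds {b0,b5}: {b0} ∩ {b0,b1,b2,b3,b5} = {b0}; idom=b0
  b8: preds {b6,b7}: {b0,b1,b2,b6} ∩ {b0,b7} = {b0}; idom=b0
  b9: preds {b5,b6,b7}: {b0,b1,b2,b3,b5} ∩ {b0,b1,b2,b6} ∩ {b0,b7} = {b0}; idom=b0

DF derivation:
  join b2 pred b1: · stop@b1
  join b2 pred b3: b3→b2 stop@b1
  join b6 pred b2: · stop@b2
  join b6 pred b5: b5→b3 stop@b2
  join b7 pred b0: · stop@b0
  join b7 pred b5: b5→b3→b2→b1 stop@b0
  join b8 pred b6: b6→b2→b1 stop@b0
  join b8 pred b7: b7 stop@b0
  join b9 pred b5: b5→b3→b2→b1 stop@b0
  join b9 pred b6: b6→b2→b1 stop@b0
  join b9 pred b7: b7 stop@b0
  b0 → ∅
  b1 → {b7,b8,b9}
  b2 → {b2,b7,b8,b9}
  b3 → {b2,b6,b7,b9}
  b4 → ∅
  b5 → {b6,b7,b9}
  b6 → {b8,b9}
  b7 → {b8,b9}
  b8 → ∅
  b9 → ∅

φ for e: defs {b0,b2,b5}
  DF⁺ = {b2,b6,b7,b8,b9}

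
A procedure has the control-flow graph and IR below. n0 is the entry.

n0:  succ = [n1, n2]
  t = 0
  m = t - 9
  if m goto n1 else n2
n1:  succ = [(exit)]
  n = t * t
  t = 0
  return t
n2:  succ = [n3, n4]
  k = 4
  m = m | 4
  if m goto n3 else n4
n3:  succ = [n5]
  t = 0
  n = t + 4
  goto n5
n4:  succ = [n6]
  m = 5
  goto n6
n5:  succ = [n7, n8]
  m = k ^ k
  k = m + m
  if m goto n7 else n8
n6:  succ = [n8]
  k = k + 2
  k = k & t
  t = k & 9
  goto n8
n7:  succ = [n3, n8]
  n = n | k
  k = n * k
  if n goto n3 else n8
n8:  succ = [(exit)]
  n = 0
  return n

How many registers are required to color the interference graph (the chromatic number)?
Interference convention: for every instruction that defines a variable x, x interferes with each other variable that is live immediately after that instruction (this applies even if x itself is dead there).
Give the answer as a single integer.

Block summaries:
  n0: def={m,t} ue=∅
  n1: def={n,t} ue={t}
  n2: def={k,m} ue={m}
  n3: def={n,t} ue=∅
  n4: def={m} ue=∅
  n5: def={k,m} ue={k}
  n6: def={k,t} ue={k,t}
  n7: def={k,n} ue={k,n}
  n8: def={n} ue=∅

Backward fixpoint:
  n0 li=∅ lo={m,t}
  n1 li={t} lo=∅
  n2 li={m,t} lo={k,t}
  n3 li={k} lo={k,n}
  n4 li={k,t} lo={k,t}
  n5 li={k,n} lo={k,n}
  n6 li={k,t} lo=∅
  n7 li={k,n} lo={k}
  n8 li=∅ lo=∅

Interfere edges:
  k — {m,n,t}
  m — {k,n,t}
  n — {k,m}
  t — {k,m}

Registers:
  {k,m,n} pairwise interfere (3-clique) ⇒ χ ≥ 3
  3-colouring: R0={k}  R1={m}  R2={n,t}
  χ = 3

Answer: 3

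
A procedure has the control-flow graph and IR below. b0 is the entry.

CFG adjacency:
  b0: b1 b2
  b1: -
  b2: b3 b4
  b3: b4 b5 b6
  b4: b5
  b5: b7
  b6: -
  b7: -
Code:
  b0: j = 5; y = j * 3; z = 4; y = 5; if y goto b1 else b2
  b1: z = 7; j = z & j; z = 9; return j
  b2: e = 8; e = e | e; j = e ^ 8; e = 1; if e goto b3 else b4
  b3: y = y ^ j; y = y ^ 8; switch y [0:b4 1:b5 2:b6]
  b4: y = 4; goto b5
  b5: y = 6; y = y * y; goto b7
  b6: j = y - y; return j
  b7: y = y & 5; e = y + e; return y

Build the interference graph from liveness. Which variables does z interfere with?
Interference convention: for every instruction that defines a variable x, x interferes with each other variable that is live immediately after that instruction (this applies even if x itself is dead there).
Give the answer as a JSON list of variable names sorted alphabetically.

Answer: ["j"]

Derivation:
def/use:
  b0: {j,y,z} / ∅
  b1: {j,z} / {j}
  b2: {e,j} / ∅
  b3: {y} / {j,y}
  b4: {y} / ∅
  b5: {y} / ∅
  b6: {j} / {y}
  b7: {e,y} / {e,y}

Liveness:
  live b0: ∅→{j,y}
  live b1: {j}→∅
  live b2: {y}→{e,j,y}
  live b3: {e,j,y}→{e,y}
  live b4: {e}→{e}
  live b5: {e}→{e,y}
  live b6: {y}→∅
  live b7: {e,y}→∅

Interfere edges:
  e: {j,y}
  j: {e,y,z}
  y: {e,j}
  z: {j}

N(z) = ["j"]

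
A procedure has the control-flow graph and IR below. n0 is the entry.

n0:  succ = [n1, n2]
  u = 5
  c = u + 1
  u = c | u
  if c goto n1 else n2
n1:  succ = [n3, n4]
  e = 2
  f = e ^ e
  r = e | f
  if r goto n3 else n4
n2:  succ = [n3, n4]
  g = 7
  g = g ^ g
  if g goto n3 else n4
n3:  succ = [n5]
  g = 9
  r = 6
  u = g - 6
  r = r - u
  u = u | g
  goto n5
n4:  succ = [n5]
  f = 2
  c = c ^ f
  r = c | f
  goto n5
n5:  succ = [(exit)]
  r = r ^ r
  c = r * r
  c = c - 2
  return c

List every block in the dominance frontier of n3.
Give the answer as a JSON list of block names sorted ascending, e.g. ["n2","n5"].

idom tree: n1←n0 n2←n0 n3←n0 n4←n0 n5←n0
Dom at joins:
  n3: preds {n1,n2}: {n0,n1} ∩ {n0,n2} = {n0}; idom=n0
  n4: preds {n1,n2}: {n0,n1} ∩ {n0,n2} = {n0}; idom=n0
  n5: preds {n3,n4}: {n0,n3} ∩ {n0,n4} = {n0}; idom=n0

DF walk-up:
  join n3 pred n1: n1 stop@n0
  join n3 pred n2: n2 stop@n0
  join n4 pred n1: n1 stop@n0
  join n4 pred n2: n2 stop@n0
  join n5 pred n3: n3 stop@n0
  join n5 pred n4: n4 stop@n0
  DF(n0)=∅
  DF(n1)={n3,n4}
  DF(n2)={n3,n4}
  DF(n3)={n5}
  DF(n4)={n5}
  DF(n5)=∅

DF(n3) = ["n5"]

Answer: ["n5"]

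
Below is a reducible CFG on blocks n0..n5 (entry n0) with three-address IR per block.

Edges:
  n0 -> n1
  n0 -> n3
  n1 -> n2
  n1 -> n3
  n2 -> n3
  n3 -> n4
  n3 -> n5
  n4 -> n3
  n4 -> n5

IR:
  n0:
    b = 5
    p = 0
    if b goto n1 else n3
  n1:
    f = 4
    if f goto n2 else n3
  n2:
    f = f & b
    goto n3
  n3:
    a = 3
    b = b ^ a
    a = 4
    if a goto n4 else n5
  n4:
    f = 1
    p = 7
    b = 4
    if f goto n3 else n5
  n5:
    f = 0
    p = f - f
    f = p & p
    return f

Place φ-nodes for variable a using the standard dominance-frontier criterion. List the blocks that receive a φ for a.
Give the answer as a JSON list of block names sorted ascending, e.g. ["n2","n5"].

Answer: ["n3"]

Derivation:
idom tree: n1←n0 n2←n1 n3←n0 n4←n3 n5←n3
Join-block Dom:
  n3: preds {n0,n1,n2,n4}: {n0} ∩ {n0,n1} ∩ {n0,n1,n2} ∩ {n0,n3,n4} = {n0}; idom=n0
  n5: preds {n3,n4}: {n0,n3} ∩ {n0,n3,n4} = {n0,n3}; idom=n3

Frontier:
  n3←n0: walk · to n0
  n3←n1: walk n1 to n0
  n3←n2: walk n2→n1 to n0
  n3←n4: walk n4→n3 to n0
  n5←n3: walk · to n3
  n5←n4: walk n4 to n3
  n0: DF=∅
  n1: DF={n3}
  n2: DF={n3}
  n3: DF={n3}
  n4: DF={n3,n5}
  n5: DF=∅

φ for a: defs {n3}
  DF⁺ = {n3}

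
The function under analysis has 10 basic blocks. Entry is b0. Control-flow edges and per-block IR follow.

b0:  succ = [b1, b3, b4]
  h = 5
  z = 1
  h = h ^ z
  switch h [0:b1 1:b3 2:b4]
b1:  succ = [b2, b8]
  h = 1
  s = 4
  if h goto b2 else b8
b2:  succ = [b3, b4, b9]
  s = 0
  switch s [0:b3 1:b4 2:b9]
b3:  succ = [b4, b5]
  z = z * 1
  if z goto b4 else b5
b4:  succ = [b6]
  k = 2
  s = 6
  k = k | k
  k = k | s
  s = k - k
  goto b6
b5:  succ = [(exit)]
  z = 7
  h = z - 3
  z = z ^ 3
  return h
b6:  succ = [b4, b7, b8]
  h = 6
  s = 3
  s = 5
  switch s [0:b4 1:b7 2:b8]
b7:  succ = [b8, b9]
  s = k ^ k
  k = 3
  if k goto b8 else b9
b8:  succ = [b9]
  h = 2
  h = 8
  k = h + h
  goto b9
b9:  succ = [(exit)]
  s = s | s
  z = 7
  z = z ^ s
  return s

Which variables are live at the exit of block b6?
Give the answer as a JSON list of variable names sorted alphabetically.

Answer: ["k", "s"]

Derivation:
Block summaries:
  b0: {h,z} / ∅
  b1: {h,s} / ∅
  b2: {s} / ∅
  b3: {z} / {z}
  b4: {k,s} / ∅
  b5: {h,z} / ∅
  b6: {h,s} / ∅
  b7: {k,s} / {k}
  b8: {h,k} / ∅
  b9: {s,z} / {s}

Live sets:
  b0 li=∅ lo={z}
  b1 li={z} lo={s,z}
  b2 li={z} lo={s,z}
  b3 li={z} lo=∅
  b4 li=∅ lo={k}
  b5 li=∅ lo=∅
  b6 li={k} lo={k,s}
  b7 li={k} lo={s}
  b8 li={s} lo={s}
  b9 li={s} lo=∅

live-out(b6) = ["k", "s"]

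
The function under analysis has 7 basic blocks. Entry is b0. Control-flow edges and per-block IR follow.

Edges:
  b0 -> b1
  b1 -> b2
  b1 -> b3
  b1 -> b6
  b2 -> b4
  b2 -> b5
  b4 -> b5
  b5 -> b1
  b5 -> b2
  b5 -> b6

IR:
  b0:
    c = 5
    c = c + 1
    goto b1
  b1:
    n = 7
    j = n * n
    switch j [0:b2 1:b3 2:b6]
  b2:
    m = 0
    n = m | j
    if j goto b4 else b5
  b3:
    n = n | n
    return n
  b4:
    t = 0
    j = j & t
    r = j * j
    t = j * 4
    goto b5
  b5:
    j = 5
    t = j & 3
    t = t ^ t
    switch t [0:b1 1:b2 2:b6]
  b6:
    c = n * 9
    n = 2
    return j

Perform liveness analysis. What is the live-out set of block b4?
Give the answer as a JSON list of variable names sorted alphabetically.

Answer: ["n"]

Analysis:
def/use:
  b0: {c} / ∅
  b1: {j,n} / ∅
  b2: {m,n} / {j}
  b3: {n} / {n}
  b4: {j,r,t} / {j}
  b5: {j,t} / ∅
  b6: {c,n} / {j,n}

Liveness:
  b0: in=∅ out=∅
  b1: in=∅ out={j,n}
  b2: in={j} out={j,n}
  b3: in={n} out=∅
  b4: in={j,n} out={n}
  b5: in={n} out={j,n}
  b6: in={j,n} out=∅

live-out(b4) = ["n"]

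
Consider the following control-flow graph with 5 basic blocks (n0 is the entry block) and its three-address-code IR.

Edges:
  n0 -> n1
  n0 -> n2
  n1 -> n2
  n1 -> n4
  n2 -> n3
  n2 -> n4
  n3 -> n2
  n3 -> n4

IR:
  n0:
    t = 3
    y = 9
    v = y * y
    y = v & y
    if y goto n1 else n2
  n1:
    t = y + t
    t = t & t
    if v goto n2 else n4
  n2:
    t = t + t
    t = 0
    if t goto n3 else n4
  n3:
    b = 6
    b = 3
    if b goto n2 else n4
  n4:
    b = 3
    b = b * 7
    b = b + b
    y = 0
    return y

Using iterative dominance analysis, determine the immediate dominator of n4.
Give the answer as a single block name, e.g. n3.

Answer: n0

Analysis:
idom tree: n1←n0 n2←n0 n3←n2 n4←n0
Join-block Dom:
  n2: preds {n0,n1,n3}: {n0} ∩ {n0,n1} ∩ {n0,n2,n3} = {n0}; idom=n0
  n4: preds {n1,n2,n3}: {n0,n1} ∩ {n0,n2} ∩ {n0,n2,n3} = {n0}; idom=n0

idom(n4) = n0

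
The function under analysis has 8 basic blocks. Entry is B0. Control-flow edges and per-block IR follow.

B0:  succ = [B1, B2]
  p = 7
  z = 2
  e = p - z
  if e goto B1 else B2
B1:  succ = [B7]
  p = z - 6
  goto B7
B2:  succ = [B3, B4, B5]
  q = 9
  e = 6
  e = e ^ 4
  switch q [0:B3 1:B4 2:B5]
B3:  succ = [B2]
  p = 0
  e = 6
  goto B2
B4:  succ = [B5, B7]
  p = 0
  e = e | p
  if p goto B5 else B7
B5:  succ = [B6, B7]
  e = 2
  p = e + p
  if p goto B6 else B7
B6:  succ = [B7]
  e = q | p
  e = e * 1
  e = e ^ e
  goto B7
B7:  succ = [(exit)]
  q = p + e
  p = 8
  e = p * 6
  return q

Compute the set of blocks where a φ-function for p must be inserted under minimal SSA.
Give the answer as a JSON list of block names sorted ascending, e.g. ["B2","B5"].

Answer: ["B2", "B5", "B7"]

Analysis:
idom tree: B1←B0 B2←B0 B3←B2 B4←B2 B5←B2 B6←B5 B7←B0
Join-block Dom:
  B2: preds {B0,B3}: {B0} ∩ {B0,B2,B3} = {B0}; idom=B0
  B5: preds {B2,B4}: {B0,B2} ∩ {B0,B2,B4} = {B0,B2}; idom=B2
  B7: preds {B1,B4,B5,B6}: {B0,B1} ∩ {B0,B2,B4} ∩ {B0,B2,B5} ∩ {B0,B2,B5,B6} = {B0}; idom=B0

DF walk-up:
  join B2 pred B0: · stop@B0
  join B2 pred B3: B3→B2 stop@B0
  join B5 pred B2: · stop@B2
  join B5 pred B4: B4 stop@B2
  join B7 pred B1: B1 stop@B0
  join B7 pred B4: B4→B2 stop@B0
  join B7 pred B5: B5→B2 stop@B0
  join B7 pred B6: B6→B5→B2 stop@B0
  B0: DF=∅
  B1: DF={B7}
  B2: DF={B2,B7}
  B3: DF={B2}
  B4: DF={B5,B7}
  B5: DF={B7}
  B6: DF={B7}
  B7: DF=∅

φ for p: defs {B0,B1,B3,B4,B5,B7}
  DF⁺ = {B2,B5,B7}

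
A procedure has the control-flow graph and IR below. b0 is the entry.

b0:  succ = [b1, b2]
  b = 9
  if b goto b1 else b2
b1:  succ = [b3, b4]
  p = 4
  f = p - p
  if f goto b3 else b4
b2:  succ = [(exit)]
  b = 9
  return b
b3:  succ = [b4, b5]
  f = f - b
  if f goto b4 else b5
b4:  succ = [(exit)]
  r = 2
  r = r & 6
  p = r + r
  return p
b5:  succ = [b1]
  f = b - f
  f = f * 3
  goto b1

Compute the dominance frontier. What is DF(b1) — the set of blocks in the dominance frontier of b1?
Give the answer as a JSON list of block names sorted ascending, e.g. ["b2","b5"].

Answer: ["b1"]

Analysis:
idom tree: b1←b0 b2←b0 b3←b1 b4←b1 b5←b3
Join-block Dom:
  b1: preds {b0,b5}: {b0} ∩ {b0,b1,b3,b5} = {b0}; idom=b0
  b4: preds {b1,b3}: {b0,b1} ∩ {b0,b1,b3} = {b0,b1}; idom=b1

DF derivation:
  b1←b0: walk · to b0
  b1←b5: walk b5→b3→b1 to b0
  b4←b1: walk · to b1
  b4←b3: walk b3 to b1
  DF(b0)=∅
  DF(b1)={b1}
  DF(b2)=∅
  DF(b3)={b1,b4}
  DF(b4)=∅
  DF(b5)={b1}

DF(b1) = ["b1"]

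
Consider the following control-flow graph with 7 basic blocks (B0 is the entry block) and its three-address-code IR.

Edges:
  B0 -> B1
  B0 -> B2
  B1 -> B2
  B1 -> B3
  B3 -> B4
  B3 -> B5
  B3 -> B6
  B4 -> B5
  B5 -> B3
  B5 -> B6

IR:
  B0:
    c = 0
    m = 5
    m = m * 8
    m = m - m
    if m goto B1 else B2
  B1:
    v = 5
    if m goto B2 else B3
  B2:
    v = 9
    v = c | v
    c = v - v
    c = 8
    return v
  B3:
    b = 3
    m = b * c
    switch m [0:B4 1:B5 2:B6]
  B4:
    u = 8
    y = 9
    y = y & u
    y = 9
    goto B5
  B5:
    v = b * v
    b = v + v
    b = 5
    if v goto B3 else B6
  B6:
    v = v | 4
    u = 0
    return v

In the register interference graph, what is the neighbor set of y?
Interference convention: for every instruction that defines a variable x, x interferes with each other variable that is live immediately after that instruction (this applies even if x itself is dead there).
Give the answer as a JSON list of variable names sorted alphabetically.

Block summaries:
  B0: def={c,m} ue=∅
  B1: def={v} ue={m}
  B2: def={c,v} ue={c}
  B3: def={b,m} ue={c}
  B4: def={u,y} ue=∅
  B5: def={b,v} ue={b,v}
  B6: def={u,v} ue={v}

Live sets:
  live B0: ∅→{c,m}
  live B1: {c,m}→{c,v}
  live B2: {c}→∅
  live B3: {c,v}→{b,c,v}
  live B4: {b,c,v}→{b,c,v}
  live B5: {b,c,v}→{c,v}
  live B6: {v}→∅

Interference:
  b — {c,m,u,v,y}
  c — {b,m,u,v,y}
  m — {b,c,v}
  u — {b,c,v,y}
  v — {b,c,m,u,y}
  y — {b,c,u,v}

N(y) = ["b", "c", "u", "v"]

Answer: ["b", "c", "u", "v"]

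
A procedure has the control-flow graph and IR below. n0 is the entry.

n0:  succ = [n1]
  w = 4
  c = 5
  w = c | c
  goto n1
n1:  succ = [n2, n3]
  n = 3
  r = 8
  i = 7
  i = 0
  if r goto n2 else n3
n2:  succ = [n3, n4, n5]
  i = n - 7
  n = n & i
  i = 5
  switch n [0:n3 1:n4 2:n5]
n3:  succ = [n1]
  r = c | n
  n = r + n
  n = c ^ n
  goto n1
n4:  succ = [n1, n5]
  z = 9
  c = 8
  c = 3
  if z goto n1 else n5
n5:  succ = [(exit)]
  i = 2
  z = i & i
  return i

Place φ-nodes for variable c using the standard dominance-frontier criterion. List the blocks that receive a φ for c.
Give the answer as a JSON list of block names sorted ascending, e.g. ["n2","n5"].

idom tree: n1←n0 n2←n1 n3←n1 n4←n2 n5←n2
Join-block Dom:
  n1: preds {n0,n3,n4}: {n0} ∩ {n0,n1,n3} ∩ {n0,n1,n2,n4} = {n0}; idom=n0
  n3: preds {n1,n2}: {n0,n1} ∩ {n0,n1,n2} = {n0,n1}; idom=n1
  n5: preds {n2,n4}: {n0,n1,n2} ∩ {n0,n1,n2,n4} = {n0,n1,n2}; idom=n2

Frontier:
  join n1 pred n0: · stop@n0
  join n1 pred n3: n3→n1 stop@n0
  join n1 pred n4: n4→n2→n1 stop@n0
  join n3 pred n1: · stop@n1
  join n3 pred n2: n2 stop@n1
  join n5 pred n2: · stop@n2
  join n5 pred n4: n4 stop@n2
  DF(n0)=∅
  DF(n1)={n1}
  DF(n2)={n1,n3}
  DF(n3)={n1}
  DF(n4)={n1,n5}
  DF(n5)=∅

φ for c: defs {n0,n4}
  DF⁺ = {n1,n5}

Answer: ["n1", "n5"]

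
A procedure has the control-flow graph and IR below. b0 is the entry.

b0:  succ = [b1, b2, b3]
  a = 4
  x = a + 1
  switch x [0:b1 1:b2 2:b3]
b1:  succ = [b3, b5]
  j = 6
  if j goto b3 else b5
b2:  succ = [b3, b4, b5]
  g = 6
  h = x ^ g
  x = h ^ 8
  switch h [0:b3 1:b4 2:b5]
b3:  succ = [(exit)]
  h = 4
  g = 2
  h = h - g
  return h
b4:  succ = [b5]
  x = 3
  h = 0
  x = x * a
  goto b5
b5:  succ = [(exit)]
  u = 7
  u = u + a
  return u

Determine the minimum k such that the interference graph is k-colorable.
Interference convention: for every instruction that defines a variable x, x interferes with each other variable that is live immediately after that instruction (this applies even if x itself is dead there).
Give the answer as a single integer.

Block summaries:
  b0 def {a,x} use ∅
  b1 def {j} use ∅
  b2 def {g,h,x} use {x}
  b3 def {g,h} use ∅
  b4 def {h,x} use {a}
  b5 def {u} use {a}

Liveness:
  b0: in=∅ out={a,x}
  b1: in={a} out={a}
  b2: in={a,x} out={a}
  b3: in=∅ out=∅
  b4: in={a} out={a}
  b5: in={a} out=∅

Interference:
  a: {g,h,j,u,x}
  g: {a,h,x}
  h: {a,g,x}
  j: {a}
  u: {a}
  x: {a,g,h}

Registers:
  {a,g,h,x} pairwise interfere (4-clique) ⇒ χ ≥ 4
  assign a→r0 g→r1 h→r2 j→r1 u→r1 x→r3 — no edge inside a register ⇒ χ ≤ 4
  χ = 4

Answer: 4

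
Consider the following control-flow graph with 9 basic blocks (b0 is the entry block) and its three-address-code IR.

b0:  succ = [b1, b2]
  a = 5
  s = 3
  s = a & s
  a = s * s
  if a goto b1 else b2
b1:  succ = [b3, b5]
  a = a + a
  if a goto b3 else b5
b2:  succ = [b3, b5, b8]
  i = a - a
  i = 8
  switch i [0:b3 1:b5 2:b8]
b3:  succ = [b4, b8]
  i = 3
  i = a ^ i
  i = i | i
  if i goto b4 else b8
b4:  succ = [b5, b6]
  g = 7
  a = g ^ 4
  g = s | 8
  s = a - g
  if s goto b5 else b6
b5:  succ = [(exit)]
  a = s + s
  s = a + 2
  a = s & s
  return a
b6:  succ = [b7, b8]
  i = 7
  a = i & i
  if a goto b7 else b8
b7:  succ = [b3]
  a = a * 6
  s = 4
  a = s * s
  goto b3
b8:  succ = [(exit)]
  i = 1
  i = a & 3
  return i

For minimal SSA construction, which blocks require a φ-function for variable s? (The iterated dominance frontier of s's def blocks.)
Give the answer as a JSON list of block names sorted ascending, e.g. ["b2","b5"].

idom tree: b1←b0 b2←b0 b3←b0 b4←b3 b5←b0 b6←b4 b7←b6 b8←b0
Dom∩ at merges:
  b3: preds {b1,b2,b7}: {b0,b1} ∩ {b0,b2} ∩ {b0,b3,b4,b6,b7} = {b0}; idom=b0
  b5: preds {b1,b2,b4}: {b0,b1} ∩ {b0,b2} ∩ {b0,b3,b4} = {b0}; idom=b0
  b8: preds {b2,b3,b6}: {b0,b2} ∩ {b0,b3} ∩ {b0,b3,b4,b6} = {b0}; idom=b0

DF walk-up:
  join b3 pred b1: b1 stop@b0
  join b3 pred b2: b2 stop@b0
  join b3 pred b7: b7→b6→b4→b3 stop@b0
  join b5 pred b1: b1 stop@b0
  join b5 pred b2: b2 stop@b0
  join b5 pred b4: b4→b3 stop@b0
  join b8 pred b2: b2 stop@b0
  join b8 pred b3: b3 stop@b0
  join b8 pred b6: b6→b4→b3 stop@b0
  b0 → ∅
  b1 → {b3,b5}
  b2 → {b3,b5,b8}
  b3 → {b3,b5,b8}
  b4 → {b3,b5,b8}
  b5 → ∅
  b6 → {b3,b8}
  b7 → {b3}
  b8 → ∅

φ for s: defs {b0,b4,b5,b7}
  DF⁺ = {b3,b5,b8}

Answer: ["b3", "b5", "b8"]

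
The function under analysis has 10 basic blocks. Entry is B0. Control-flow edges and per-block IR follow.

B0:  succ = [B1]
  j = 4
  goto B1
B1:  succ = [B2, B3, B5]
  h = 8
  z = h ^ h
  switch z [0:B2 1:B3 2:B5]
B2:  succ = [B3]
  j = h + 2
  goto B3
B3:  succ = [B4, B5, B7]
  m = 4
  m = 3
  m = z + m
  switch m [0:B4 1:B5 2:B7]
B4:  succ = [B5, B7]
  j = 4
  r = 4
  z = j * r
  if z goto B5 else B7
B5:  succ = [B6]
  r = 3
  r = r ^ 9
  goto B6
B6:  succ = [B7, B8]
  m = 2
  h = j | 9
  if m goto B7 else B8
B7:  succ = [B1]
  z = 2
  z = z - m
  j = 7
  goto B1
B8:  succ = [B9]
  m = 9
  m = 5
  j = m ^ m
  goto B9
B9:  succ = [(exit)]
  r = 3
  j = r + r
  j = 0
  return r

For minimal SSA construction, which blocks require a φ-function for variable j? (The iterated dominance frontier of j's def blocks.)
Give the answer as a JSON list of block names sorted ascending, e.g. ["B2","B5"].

Answer: ["B1", "B3", "B5", "B7"]

Derivation:
idom tree: B1←B0 B2←B1 B3←B1 B4←B3 B5←B1 B6←B5 B7←B1 B8←B6 B9←B8
Dom∩ at merges:
  B1: preds {B0,B7}: {B0} ∩ {B0,B1,B7} = {B0}; idom=B0
  B3: preds {B1,B2}: {B0,B1} ∩ {B0,B1,B2} = {B0,B1}; idom=B1
  B5: preds {B1,B3,B4}: {B0,B1} ∩ {B0,B1,B3} ∩ {B0,B1,B3,B4} = {B0,B1}; idom=B1
  B7: preds {B3,B4,B6}: {B0,B1,B3} ∩ {B0,B1,B3,B4} ∩ {B0,B1,B5,B6} = {B0,B1}; idom=B1

Frontier:
  B1←B0: walk · to B0
  B1←B7: walk B7→B1 to B0
  B3←B1: walk · to B1
  B3←B2: walk B2 to B1
  B5←B1: walk · to B1
  B5←B3: walk B3 to B1
  B5←B4: walk B4→B3 to B1
  B7←B3: walk B3 to B1
  B7←B4: walk B4→B3 to B1
  B7←B6: walk B6→B5 to B1
  B0: DF=∅
  B1: DF={B1}
  B2: DF={B3}
  B3: DF={B5,B7}
  B4: DF={B5,B7}
  B5: DF={B7}
  B6: DF={B7}
  B7: DF={B1}
  B8: DF=∅
  B9: DF=∅

φ for j: defs {B0,B2,B4,B7,B8,B9}
  DF⁺ = {B1,B3,B5,B7}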